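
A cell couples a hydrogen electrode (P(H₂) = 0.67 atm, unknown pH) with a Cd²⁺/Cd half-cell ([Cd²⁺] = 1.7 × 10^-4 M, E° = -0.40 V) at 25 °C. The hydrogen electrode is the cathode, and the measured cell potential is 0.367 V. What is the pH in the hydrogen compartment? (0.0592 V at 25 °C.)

E°_cell = 0.40 V and n = 2.
log Q = n(E° − E)/0.0592 = 2×(0.40 − 0.367)/0.0592 = 1.115.
With Q = [Cd²⁺]·P(H₂) / [H⁺]^2, solving for [H⁺] gives log[H⁺] = -2.529, so pH = 2.53.

pH = 2.53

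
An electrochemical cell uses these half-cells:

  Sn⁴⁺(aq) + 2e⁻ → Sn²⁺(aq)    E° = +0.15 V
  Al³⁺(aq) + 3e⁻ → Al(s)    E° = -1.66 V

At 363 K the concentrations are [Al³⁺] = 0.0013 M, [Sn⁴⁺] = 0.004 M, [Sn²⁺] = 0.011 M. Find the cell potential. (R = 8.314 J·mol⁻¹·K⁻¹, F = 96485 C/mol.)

The Sn⁴⁺/Sn²⁺ couple has the higher reduction potential and acts as the cathode, so E°_cell = +0.15 − (-1.66) = 1.81 V.
Balancing electrons gives n = 6; the reaction quotient is Q = [Al³⁺]^2·[Sn²⁺]^3/[Sn⁴⁺]^3 = 3.51 × 10^-5.
E = E° − (RT/nF) ln Q = 1.81 − (8.314×363)/(6×96485) × (-10.256) = 1.810 + 0.053 = 1.863 V.

1.86 V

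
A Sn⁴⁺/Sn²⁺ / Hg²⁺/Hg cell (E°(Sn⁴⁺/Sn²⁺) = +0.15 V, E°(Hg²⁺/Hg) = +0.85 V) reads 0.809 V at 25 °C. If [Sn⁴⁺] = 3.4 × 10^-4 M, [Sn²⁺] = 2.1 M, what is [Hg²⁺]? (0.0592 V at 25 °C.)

0.78 M

From the Nernst equation, log Q = n(E° − E)/0.0592 = 2(0.70 − 0.809)/0.0592 = -3.682, so Q = 2.08 × 10^-4.
With Q = [Sn⁴⁺]/([Sn²⁺]·[Hg²⁺]) and the known concentrations, [Hg²⁺] in the denominator gives [Hg²⁺] = 0.78 M.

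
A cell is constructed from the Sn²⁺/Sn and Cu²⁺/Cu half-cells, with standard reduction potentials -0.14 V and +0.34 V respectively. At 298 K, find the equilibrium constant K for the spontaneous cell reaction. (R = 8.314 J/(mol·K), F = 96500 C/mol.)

1.7 × 10^16

E°_cell = +0.34 − (-0.14) = 0.48 V, with n = 2 electrons transferred.
At equilibrium E = 0, so the Nernst equation gives ln K = nFE°/RT = (2)(96500)(0.48)/((8.314)(298)) = 37.39.
K = e^37.39 = 1.7 × 10^16.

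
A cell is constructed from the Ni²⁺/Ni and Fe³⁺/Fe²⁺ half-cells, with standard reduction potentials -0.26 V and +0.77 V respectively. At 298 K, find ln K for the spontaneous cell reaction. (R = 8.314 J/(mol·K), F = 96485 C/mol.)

E°_cell = +0.77 − (-0.26) = 1.03 V, with n = 2 electrons transferred.
At equilibrium E = 0, so the Nernst equation gives ln K = nFE°/RT = (2)(96485)(1.03)/((8.314)(298)) = 80.22.

ln K = 80.2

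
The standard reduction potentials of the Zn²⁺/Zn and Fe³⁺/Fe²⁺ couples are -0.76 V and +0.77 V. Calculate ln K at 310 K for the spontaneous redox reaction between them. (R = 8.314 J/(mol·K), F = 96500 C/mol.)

E°_cell = +0.77 − (-0.76) = 1.53 V, with n = 2 electrons transferred.
At equilibrium E = 0, so the Nernst equation gives ln K = nFE°/RT = (2)(96500)(1.53)/((8.314)(310)) = 114.57.

ln K = 114.6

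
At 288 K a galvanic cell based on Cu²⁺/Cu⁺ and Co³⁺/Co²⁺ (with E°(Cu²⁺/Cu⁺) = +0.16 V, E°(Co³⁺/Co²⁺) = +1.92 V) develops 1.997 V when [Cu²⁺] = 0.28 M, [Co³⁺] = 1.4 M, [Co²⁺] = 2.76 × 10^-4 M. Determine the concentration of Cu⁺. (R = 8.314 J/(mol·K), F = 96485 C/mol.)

0.78 M

From the Nernst equation, ln Q = nF(E° − E)/RT = 1×96485×(1.76 − 1.997)/(8.314×288) = -9.550, so Q = 7.12 × 10^-5.
With Q = [Cu²⁺]·[Co²⁺]/([Cu⁺]·[Co³⁺]) and the known concentrations, [Cu⁺] in the denominator gives [Cu⁺] = 0.78 M.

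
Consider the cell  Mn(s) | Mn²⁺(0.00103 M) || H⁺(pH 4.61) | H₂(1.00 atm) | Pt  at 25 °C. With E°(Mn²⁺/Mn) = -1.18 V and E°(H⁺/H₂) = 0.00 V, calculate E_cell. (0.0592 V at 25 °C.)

1.00 V

The hydrogen couple is the cathode, so E°_cell = 1.18 V; n = 2.
[H⁺] = 10^(−4.61) = 2.5 × 10^-5 M, and Q = [Mn²⁺]·P(H₂) / [H⁺]^2 = 1.71 × 10^6.
E = E° − (0.0592/2) log Q = 1.18 − (0.0592/2)(6.233) = 0.996 V.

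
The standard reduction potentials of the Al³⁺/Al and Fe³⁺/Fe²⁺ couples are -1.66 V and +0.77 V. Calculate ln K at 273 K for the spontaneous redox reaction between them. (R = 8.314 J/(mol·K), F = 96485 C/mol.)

E°_cell = +0.77 − (-1.66) = 2.43 V, with n = 3 electrons transferred.
At equilibrium E = 0, so the Nernst equation gives ln K = nFE°/RT = (3)(96485)(2.43)/((8.314)(273)) = 309.90.

ln K = 309.9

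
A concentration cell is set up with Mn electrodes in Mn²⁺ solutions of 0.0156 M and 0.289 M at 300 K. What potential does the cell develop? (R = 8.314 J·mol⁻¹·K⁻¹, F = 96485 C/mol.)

0.038 V

Both half-cells are Mn²⁺/Mn, so E°_cell = 0. The concentrated side is the cathode; the cell reaction moves Mn²⁺ from high to low concentration with n = 2.
Q = [Mn²⁺]_dilute/[Mn²⁺]_conc = 0.0156/0.289 = 0.0540.
E = 0 − (RT/nF) ln Q = −((8.314×300)/(2×96485))(-2.919) = 0.0377 V.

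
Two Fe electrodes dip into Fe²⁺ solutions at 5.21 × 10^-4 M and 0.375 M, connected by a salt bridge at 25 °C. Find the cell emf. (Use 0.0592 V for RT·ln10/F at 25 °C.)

0.085 V

Both half-cells are Fe²⁺/Fe, so E°_cell = 0. The concentrated side is the cathode; the cell reaction moves Fe²⁺ from high to low concentration with n = 2.
Q = [Fe²⁺]_dilute/[Fe²⁺]_conc = 5.21 × 10^-4/0.375 = 0.00139.
E = 0 − (0.0592/2) log Q = −(0.0592/2)(-2.857) = 0.0846 V.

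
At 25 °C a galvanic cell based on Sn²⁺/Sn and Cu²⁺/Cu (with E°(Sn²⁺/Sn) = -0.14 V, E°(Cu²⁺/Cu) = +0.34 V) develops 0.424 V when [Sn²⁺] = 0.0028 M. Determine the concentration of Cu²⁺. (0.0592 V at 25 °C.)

3.6 × 10^-5 M

From the Nernst equation, log Q = n(E° − E)/0.0592 = 2(0.48 − 0.424)/0.0592 = 1.892, so Q = 78.0.
With Q = [Sn²⁺]/[Cu²⁺] and the known concentrations, [Cu²⁺] in the denominator gives [Cu²⁺] = 3.6 × 10^-5 M.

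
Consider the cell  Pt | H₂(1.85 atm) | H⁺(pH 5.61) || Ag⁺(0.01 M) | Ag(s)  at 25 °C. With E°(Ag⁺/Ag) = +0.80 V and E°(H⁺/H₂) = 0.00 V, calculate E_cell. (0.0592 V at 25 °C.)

1.02 V

The Ag⁺/Ag couple is the cathode, so E°_cell = 0.80 V; n = 2.
[H⁺] = 10^(−5.61) = 2.5 × 10^-6 M, and Q = [H⁺]^2 / ([Ag⁺]^2·P(H₂)) = 3.26 × 10^-8.
E = E° − (0.0592/2) log Q = 0.80 − (0.0592/2)(-7.487) = 1.022 V.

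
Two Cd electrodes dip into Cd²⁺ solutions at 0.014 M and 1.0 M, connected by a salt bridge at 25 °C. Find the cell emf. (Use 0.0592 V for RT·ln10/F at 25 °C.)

0.055 V

Both half-cells are Cd²⁺/Cd, so E°_cell = 0. The concentrated side is the cathode; the cell reaction moves Cd²⁺ from high to low concentration with n = 2.
Q = [Cd²⁺]_dilute/[Cd²⁺]_conc = 0.014/1.0 = 0.0140.
E = 0 − (0.0592/2) log Q = −(0.0592/2)(-1.854) = 0.0549 V.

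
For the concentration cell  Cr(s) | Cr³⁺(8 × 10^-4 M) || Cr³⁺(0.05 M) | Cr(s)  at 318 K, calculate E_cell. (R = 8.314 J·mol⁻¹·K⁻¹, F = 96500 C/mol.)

0.038 V

Both half-cells are Cr³⁺/Cr, so E°_cell = 0. The concentrated side is the cathode; the cell reaction moves Cr³⁺ from high to low concentration with n = 3.
Q = [Cr³⁺]_dilute/[Cr³⁺]_conc = 8 × 10^-4/0.05 = 0.0160.
E = 0 − (RT/nF) ln Q = −((8.314×318)/(3×96500))(-4.135) = 0.0378 V.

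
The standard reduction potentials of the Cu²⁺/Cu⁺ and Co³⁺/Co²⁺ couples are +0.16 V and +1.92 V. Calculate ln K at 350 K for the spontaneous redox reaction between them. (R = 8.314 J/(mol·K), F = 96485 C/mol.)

ln K = 58.4

E°_cell = +1.92 − (+0.16) = 1.76 V, with n = 1 electron transferred.
At equilibrium E = 0, so the Nernst equation gives ln K = nFE°/RT = (1)(96485)(1.76)/((8.314)(350)) = 58.36.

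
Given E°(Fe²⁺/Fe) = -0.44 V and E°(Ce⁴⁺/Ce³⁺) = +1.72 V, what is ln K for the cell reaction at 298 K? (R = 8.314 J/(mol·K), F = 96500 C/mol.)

E°_cell = +1.72 − (-0.44) = 2.16 V, with n = 2 electrons transferred.
At equilibrium E = 0, so the Nernst equation gives ln K = nFE°/RT = (2)(96500)(2.16)/((8.314)(298)) = 168.26.

ln K = 168.3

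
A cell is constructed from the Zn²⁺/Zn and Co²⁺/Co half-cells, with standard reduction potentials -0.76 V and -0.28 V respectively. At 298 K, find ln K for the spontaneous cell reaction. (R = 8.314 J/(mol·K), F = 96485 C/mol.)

E°_cell = -0.28 − (-0.76) = 0.48 V, with n = 2 electrons transferred.
At equilibrium E = 0, so the Nernst equation gives ln K = nFE°/RT = (2)(96485)(0.48)/((8.314)(298)) = 37.39.

ln K = 37.4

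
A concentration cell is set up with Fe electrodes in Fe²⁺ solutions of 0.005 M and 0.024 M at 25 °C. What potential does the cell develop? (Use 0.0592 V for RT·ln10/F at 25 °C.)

Both half-cells are Fe²⁺/Fe, so E°_cell = 0. The concentrated side is the cathode; the cell reaction moves Fe²⁺ from high to low concentration with n = 2.
Q = [Fe²⁺]_dilute/[Fe²⁺]_conc = 0.005/0.024 = 0.208.
E = 0 − (0.0592/2) log Q = −(0.0592/2)(-0.681) = 0.0202 V.

0.020 V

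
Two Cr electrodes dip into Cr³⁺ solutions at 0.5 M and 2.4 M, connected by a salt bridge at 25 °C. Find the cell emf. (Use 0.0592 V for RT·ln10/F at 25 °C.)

0.013 V

Both half-cells are Cr³⁺/Cr, so E°_cell = 0. The concentrated side is the cathode; the cell reaction moves Cr³⁺ from high to low concentration with n = 3.
Q = [Cr³⁺]_dilute/[Cr³⁺]_conc = 0.5/2.4 = 0.208.
E = 0 − (0.0592/3) log Q = −(0.0592/3)(-0.681) = 0.0134 V.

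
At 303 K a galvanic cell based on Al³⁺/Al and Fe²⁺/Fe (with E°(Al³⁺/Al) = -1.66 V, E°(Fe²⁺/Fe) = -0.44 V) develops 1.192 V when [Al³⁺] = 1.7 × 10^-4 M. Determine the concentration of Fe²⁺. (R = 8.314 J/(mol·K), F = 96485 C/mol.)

From the Nernst equation, ln Q = nF(E° − E)/RT = 6×96485×(1.22 − 1.192)/(8.314×303) = 6.435, so Q = 623.
With Q = [Al³⁺]^2/[Fe²⁺]^3 and the known concentrations, [Fe²⁺]^3 in the denominator gives [Fe²⁺] = 3.6 × 10^-4 M.

3.6 × 10^-4 M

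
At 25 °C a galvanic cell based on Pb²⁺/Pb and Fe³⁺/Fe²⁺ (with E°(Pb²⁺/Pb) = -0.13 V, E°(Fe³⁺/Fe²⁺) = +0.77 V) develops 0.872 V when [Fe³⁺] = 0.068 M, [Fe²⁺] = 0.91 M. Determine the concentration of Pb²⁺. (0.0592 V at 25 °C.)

From the Nernst equation, log Q = n(E° − E)/0.0592 = 2(0.90 − 0.872)/0.0592 = 0.946, so Q = 8.83.
With Q = [Pb²⁺]·[Fe²⁺]^2/[Fe³⁺]^2 and the known concentrations, [Pb²⁺] in the numerator gives [Pb²⁺] = 0.049 M.

0.049 M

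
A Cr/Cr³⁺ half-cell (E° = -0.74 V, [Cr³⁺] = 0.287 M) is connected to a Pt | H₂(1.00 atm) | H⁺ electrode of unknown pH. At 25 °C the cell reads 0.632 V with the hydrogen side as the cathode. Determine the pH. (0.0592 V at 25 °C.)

E°_cell = 0.74 V and n = 6.
log Q = n(E° − E)/0.0592 = 6×(0.74 − 0.632)/0.0592 = 10.946.
With Q = [Cr³⁺]^2·P(H₂)^3 / [H⁺]^6, solving for [H⁺] gives log[H⁺] = -2.005, so pH = 2.01.

pH = 2.01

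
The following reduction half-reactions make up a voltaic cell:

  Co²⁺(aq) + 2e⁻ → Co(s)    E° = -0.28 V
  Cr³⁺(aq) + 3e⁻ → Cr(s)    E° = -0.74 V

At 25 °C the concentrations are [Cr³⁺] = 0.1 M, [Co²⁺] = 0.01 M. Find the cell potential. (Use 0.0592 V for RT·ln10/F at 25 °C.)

The Co²⁺/Co couple has the higher reduction potential and acts as the cathode, so E°_cell = -0.28 − (-0.74) = 0.46 V.
Balancing electrons gives n = 6; the reaction quotient is Q = [Cr³⁺]^2/[Co²⁺]^3 = 1 × 10^4.
At 25 °C, E = E° − (0.0592/n) log Q = 0.46 − (0.0592/6)(4.000) = 0.460 − 0.039 = 0.421 V.

0.421 V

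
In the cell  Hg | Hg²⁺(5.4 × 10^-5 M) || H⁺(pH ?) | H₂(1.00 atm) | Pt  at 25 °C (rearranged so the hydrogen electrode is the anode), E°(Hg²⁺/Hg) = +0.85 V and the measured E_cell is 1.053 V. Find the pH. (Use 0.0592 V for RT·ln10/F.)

pH = 5.56

E°_cell = 0.85 V and n = 2.
log Q = n(E° − E)/0.0592 = 2×(0.85 − 1.053)/0.0592 = -6.858.
With Q = [H⁺]^2 / ([Hg²⁺]·P(H₂)), solving for [H⁺] gives log[H⁺] = -5.563, so pH = 5.56.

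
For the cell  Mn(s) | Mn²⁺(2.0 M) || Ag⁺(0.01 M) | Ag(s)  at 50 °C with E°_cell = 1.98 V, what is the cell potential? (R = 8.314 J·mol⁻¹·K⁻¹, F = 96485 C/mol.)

Balancing electrons gives n = 2; the reaction quotient is Q = [Mn²⁺]/[Ag⁺]^2 = 2 × 10^4.
E = E° − (RT/nF) ln Q = 1.98 − (8.314×323)/(2×96485) × (9.903) = 1.980 − 0.138 = 1.842 V.

1.84 V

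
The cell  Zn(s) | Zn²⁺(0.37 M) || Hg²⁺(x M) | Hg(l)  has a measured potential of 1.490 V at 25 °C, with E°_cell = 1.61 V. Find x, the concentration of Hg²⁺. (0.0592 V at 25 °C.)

3.3 × 10^-5 M

From the Nernst equation, log Q = n(E° − E)/0.0592 = 2(1.61 − 1.490)/0.0592 = 4.054, so Q = 1.13 × 10^4.
With Q = [Zn²⁺]/[Hg²⁺] and the known concentrations, [Hg²⁺] in the denominator gives [Hg²⁺] = 3.3 × 10^-5 M.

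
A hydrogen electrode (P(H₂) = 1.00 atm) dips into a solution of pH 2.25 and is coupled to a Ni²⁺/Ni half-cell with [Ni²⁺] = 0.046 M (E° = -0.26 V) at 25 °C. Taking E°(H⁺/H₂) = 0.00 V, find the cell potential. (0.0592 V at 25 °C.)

0.17 V

The hydrogen couple is the cathode, so E°_cell = 0.26 V; n = 2.
[H⁺] = 10^(−2.25) = 0.0056 M, and Q = [Ni²⁺]·P(H₂) / [H⁺]^2 = 1450.
E = E° − (0.0592/2) log Q = 0.26 − (0.0592/2)(3.163) = 0.166 V.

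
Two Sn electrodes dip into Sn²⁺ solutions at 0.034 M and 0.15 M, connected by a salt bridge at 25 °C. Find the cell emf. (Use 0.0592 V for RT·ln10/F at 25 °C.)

0.019 V

Both half-cells are Sn²⁺/Sn, so E°_cell = 0. The concentrated side is the cathode; the cell reaction moves Sn²⁺ from high to low concentration with n = 2.
Q = [Sn²⁺]_dilute/[Sn²⁺]_conc = 0.034/0.15 = 0.227.
E = 0 − (0.0592/2) log Q = −(0.0592/2)(-0.645) = 0.0191 V.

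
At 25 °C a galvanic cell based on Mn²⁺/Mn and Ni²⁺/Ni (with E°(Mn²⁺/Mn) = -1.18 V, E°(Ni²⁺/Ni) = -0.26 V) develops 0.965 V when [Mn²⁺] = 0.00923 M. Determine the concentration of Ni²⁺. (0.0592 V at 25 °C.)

0.31 M

From the Nernst equation, log Q = n(E° − E)/0.0592 = 2(0.92 − 0.965)/0.0592 = -1.520, so Q = 0.0302.
With Q = [Mn²⁺]/[Ni²⁺] and the known concentrations, [Ni²⁺] in the denominator gives [Ni²⁺] = 0.31 M.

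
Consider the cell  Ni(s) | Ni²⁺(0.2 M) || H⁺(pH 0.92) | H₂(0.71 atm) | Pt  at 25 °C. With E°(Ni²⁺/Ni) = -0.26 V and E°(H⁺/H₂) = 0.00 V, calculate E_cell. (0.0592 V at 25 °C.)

0.23 V

The hydrogen couple is the cathode, so E°_cell = 0.26 V; n = 2.
[H⁺] = 10^(−0.92) = 0.12 M, and Q = [Ni²⁺]·P(H₂) / [H⁺]^2 = 9.82.
E = E° − (0.0592/2) log Q = 0.26 − (0.0592/2)(0.992) = 0.231 V.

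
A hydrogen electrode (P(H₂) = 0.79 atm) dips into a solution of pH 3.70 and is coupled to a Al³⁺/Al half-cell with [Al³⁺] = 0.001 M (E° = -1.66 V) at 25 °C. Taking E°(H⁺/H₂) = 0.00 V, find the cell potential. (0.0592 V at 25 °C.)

The hydrogen couple is the cathode, so E°_cell = 1.66 V; n = 6.
[H⁺] = 10^(−3.70) = 2 × 10^-4 M, and Q = [Al³⁺]^2·P(H₂)^3 / [H⁺]^6 = 7.81 × 10^15.
E = E° − (0.0592/6) log Q = 1.66 − (0.0592/6)(15.893) = 1.503 V.

1.50 V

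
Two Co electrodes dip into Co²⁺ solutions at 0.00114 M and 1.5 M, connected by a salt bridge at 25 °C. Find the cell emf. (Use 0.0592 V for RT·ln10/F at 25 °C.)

0.092 V

Both half-cells are Co²⁺/Co, so E°_cell = 0. The concentrated side is the cathode; the cell reaction moves Co²⁺ from high to low concentration with n = 2.
Q = [Co²⁺]_dilute/[Co²⁺]_conc = 0.00114/1.5 = 7.6 × 10^-4.
E = 0 − (0.0592/2) log Q = −(0.0592/2)(-3.119) = 0.0923 V.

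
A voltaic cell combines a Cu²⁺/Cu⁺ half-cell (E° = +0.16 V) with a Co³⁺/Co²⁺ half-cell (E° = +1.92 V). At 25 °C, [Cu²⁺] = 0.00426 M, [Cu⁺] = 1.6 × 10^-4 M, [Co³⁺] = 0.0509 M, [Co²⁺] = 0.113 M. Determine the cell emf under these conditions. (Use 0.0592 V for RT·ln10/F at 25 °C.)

1.66 V

The Co³⁺/Co²⁺ couple has the higher reduction potential and acts as the cathode, so E°_cell = +1.92 − (+0.16) = 1.76 V.
Balancing electrons gives n = 1; the reaction quotient is Q = [Cu²⁺]·[Co²⁺]/([Cu⁺]·[Co³⁺]) = 59.1.
At 25 °C, E = E° − (0.0592/n) log Q = 1.76 − (0.0592/1)(1.772) = 1.760 − 0.105 = 1.655 V.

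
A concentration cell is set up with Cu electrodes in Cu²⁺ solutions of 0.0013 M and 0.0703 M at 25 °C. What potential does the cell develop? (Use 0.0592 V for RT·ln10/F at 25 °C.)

0.051 V

Both half-cells are Cu²⁺/Cu, so E°_cell = 0. The concentrated side is the cathode; the cell reaction moves Cu²⁺ from high to low concentration with n = 2.
Q = [Cu²⁺]_dilute/[Cu²⁺]_conc = 0.0013/0.0703 = 0.0185.
E = 0 − (0.0592/2) log Q = −(0.0592/2)(-1.733) = 0.0513 V.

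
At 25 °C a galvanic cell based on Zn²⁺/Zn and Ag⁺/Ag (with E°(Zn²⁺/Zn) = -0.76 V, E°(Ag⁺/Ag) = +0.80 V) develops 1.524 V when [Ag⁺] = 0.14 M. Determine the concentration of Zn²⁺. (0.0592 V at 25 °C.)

From the Nernst equation, log Q = n(E° − E)/0.0592 = 2(1.56 − 1.524)/0.0592 = 1.216, so Q = 16.5.
With Q = [Zn²⁺]/[Ag⁺]^2 and the known concentrations, [Zn²⁺] in the numerator gives [Zn²⁺] = 0.32 M.

0.32 M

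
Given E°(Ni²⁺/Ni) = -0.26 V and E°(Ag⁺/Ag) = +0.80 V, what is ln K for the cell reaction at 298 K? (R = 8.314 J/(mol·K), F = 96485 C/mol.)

E°_cell = +0.80 − (-0.26) = 1.06 V, with n = 2 electrons transferred.
At equilibrium E = 0, so the Nernst equation gives ln K = nFE°/RT = (2)(96485)(1.06)/((8.314)(298)) = 82.56.

ln K = 82.6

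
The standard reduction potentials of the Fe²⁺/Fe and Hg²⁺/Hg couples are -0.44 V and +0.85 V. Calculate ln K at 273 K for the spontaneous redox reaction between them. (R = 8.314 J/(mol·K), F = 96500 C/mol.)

ln K = 109.7

E°_cell = +0.85 − (-0.44) = 1.29 V, with n = 2 electrons transferred.
At equilibrium E = 0, so the Nernst equation gives ln K = nFE°/RT = (2)(96500)(1.29)/((8.314)(273)) = 109.69.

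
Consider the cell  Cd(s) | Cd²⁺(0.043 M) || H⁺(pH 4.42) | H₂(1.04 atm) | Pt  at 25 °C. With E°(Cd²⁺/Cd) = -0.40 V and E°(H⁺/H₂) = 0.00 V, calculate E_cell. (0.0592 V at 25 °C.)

0.18 V

The hydrogen couple is the cathode, so E°_cell = 0.40 V; n = 2.
[H⁺] = 10^(−4.42) = 3.8 × 10^-5 M, and Q = [Cd²⁺]·P(H₂) / [H⁺]^2 = 3.09 × 10^7.
E = E° − (0.0592/2) log Q = 0.40 − (0.0592/2)(7.491) = 0.178 V.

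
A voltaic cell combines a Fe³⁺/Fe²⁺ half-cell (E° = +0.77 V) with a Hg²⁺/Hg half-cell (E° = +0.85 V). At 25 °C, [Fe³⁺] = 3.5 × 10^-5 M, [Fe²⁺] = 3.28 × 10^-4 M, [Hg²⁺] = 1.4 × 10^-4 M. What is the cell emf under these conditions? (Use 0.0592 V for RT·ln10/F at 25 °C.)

The Hg²⁺/Hg couple has the higher reduction potential and acts as the cathode, so E°_cell = +0.85 − (+0.77) = 0.08 V.
Balancing electrons gives n = 2; the reaction quotient is Q = [Fe³⁺]^2/([Fe²⁺]^2·[Hg²⁺]) = 81.3.
At 25 °C, E = E° − (0.0592/n) log Q = 0.08 − (0.0592/2)(1.910) = 0.080 − 0.057 = 0.023 V.

0.023 V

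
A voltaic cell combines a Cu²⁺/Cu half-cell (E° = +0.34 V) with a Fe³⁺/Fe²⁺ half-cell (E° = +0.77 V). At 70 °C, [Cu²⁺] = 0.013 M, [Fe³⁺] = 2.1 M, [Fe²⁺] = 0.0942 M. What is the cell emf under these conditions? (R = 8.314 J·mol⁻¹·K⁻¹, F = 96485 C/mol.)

0.586 V

The Fe³⁺/Fe²⁺ couple has the higher reduction potential and acts as the cathode, so E°_cell = +0.77 − (+0.34) = 0.43 V.
Balancing electrons gives n = 2; the reaction quotient is Q = [Cu²⁺]·[Fe²⁺]^2/[Fe³⁺]^2 = 2.62 × 10^-5.
E = E° − (RT/nF) ln Q = 0.43 − (8.314×343)/(2×96485) × (-10.551) = 0.430 + 0.156 = 0.586 V.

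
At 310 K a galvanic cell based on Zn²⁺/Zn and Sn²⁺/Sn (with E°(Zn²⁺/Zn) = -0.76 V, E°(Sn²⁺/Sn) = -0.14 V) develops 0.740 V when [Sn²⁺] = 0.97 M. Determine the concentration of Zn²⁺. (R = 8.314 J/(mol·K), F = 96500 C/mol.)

From the Nernst equation, ln Q = nF(E° − E)/RT = 2×96500×(0.62 − 0.740)/(8.314×310) = -8.986, so Q = 1.25 × 10^-4.
With Q = [Zn²⁺]/[Sn²⁺] and the known concentrations, [Zn²⁺] in the numerator gives [Zn²⁺] = 1.2 × 10^-4 M.

1.2 × 10^-4 M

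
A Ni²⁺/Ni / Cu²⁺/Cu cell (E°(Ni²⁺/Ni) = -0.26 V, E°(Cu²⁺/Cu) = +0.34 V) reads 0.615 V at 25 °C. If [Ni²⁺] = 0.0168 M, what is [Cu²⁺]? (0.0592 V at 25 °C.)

From the Nernst equation, log Q = n(E° − E)/0.0592 = 2(0.60 − 0.615)/0.0592 = -0.507, so Q = 0.311.
With Q = [Ni²⁺]/[Cu²⁺] and the known concentrations, [Cu²⁺] in the denominator gives [Cu²⁺] = 0.054 M.

0.054 M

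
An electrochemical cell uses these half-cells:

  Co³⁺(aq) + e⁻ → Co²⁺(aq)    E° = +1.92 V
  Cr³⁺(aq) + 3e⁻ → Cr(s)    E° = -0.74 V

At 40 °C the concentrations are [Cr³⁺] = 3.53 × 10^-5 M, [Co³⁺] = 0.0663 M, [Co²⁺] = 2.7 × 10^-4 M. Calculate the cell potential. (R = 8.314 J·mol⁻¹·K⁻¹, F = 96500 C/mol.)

The Co³⁺/Co²⁺ couple has the higher reduction potential and acts as the cathode, so E°_cell = +1.92 − (-0.74) = 2.66 V.
Balancing electrons gives n = 3; the reaction quotient is Q = [Cr³⁺]·[Co²⁺]^3/[Co³⁺]^3 = 2.38 × 10^-12.
E = E° − (RT/nF) ln Q = 2.66 − (8.314×313)/(3×96500) × (-26.762) = 2.660 + 0.241 = 2.901 V.

2.90 V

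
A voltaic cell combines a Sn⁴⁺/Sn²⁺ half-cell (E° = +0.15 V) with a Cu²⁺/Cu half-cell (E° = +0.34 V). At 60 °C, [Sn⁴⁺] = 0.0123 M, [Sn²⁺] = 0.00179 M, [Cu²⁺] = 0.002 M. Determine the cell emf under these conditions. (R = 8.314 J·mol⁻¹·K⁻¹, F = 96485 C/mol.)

0.073 V

The Cu²⁺/Cu couple has the higher reduction potential and acts as the cathode, so E°_cell = +0.34 − (+0.15) = 0.19 V.
Balancing electrons gives n = 2; the reaction quotient is Q = [Sn⁴⁺]/([Sn²⁺]·[Cu²⁺]) = 3440.
E = E° − (RT/nF) ln Q = 0.19 − (8.314×333)/(2×96485) × (8.142) = 0.190 − 0.117 = 0.073 V.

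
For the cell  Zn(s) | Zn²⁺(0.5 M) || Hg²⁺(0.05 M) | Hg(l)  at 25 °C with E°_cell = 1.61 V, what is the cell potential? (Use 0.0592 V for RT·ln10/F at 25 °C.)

Balancing electrons gives n = 2; the reaction quotient is Q = [Zn²⁺]/[Hg²⁺] = 10.0.
At 25 °C, E = E° − (0.0592/n) log Q = 1.61 − (0.0592/2)(1.000) = 1.610 − 0.030 = 1.580 V.

1.58 V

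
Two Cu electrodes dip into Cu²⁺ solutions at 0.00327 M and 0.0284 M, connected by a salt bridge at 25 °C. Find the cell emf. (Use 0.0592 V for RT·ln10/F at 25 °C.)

0.028 V

Both half-cells are Cu²⁺/Cu, so E°_cell = 0. The concentrated side is the cathode; the cell reaction moves Cu²⁺ from high to low concentration with n = 2.
Q = [Cu²⁺]_dilute/[Cu²⁺]_conc = 0.00327/0.0284 = 0.115.
E = 0 − (0.0592/2) log Q = −(0.0592/2)(-0.939) = 0.0278 V.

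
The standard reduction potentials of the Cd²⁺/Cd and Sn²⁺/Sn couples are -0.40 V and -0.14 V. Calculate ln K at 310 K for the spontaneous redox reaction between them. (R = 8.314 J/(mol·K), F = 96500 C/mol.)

ln K = 19.5

E°_cell = -0.14 − (-0.40) = 0.26 V, with n = 2 electrons transferred.
At equilibrium E = 0, so the Nernst equation gives ln K = nFE°/RT = (2)(96500)(0.26)/((8.314)(310)) = 19.47.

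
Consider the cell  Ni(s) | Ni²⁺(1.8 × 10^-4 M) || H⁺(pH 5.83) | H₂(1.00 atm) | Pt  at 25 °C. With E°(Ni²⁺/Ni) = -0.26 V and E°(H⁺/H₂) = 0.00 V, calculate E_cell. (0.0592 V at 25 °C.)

The hydrogen couple is the cathode, so E°_cell = 0.26 V; n = 2.
[H⁺] = 10^(−5.83) = 1.5 × 10^-6 M, and Q = [Ni²⁺]·P(H₂) / [H⁺]^2 = 8.23 × 10^7.
E = E° − (0.0592/2) log Q = 0.26 − (0.0592/2)(7.915) = 0.026 V.

0.026 V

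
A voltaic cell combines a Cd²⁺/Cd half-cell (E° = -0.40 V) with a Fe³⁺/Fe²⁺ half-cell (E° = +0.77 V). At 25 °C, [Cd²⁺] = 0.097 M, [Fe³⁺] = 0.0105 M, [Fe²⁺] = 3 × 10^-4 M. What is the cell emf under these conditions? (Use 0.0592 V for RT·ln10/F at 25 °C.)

The Fe³⁺/Fe²⁺ couple has the higher reduction potential and acts as the cathode, so E°_cell = +0.77 − (-0.40) = 1.17 V.
Balancing electrons gives n = 2; the reaction quotient is Q = [Cd²⁺]·[Fe²⁺]^2/[Fe³⁺]^2 = 7.92 × 10^-5.
At 25 °C, E = E° − (0.0592/n) log Q = 1.17 − (0.0592/2)(-4.101) = 1.170 + 0.121 = 1.291 V.

1.29 V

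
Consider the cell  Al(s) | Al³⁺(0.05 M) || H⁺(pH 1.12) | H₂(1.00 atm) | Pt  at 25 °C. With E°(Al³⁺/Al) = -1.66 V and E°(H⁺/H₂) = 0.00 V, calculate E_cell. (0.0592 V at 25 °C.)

The hydrogen couple is the cathode, so E°_cell = 1.66 V; n = 6.
[H⁺] = 10^(−1.12) = 0.076 M, and Q = [Al³⁺]^2·P(H₂)^3 / [H⁺]^6 = 1.31 × 10^4.
E = E° − (0.0592/6) log Q = 1.66 − (0.0592/6)(4.118) = 1.619 V.

1.62 V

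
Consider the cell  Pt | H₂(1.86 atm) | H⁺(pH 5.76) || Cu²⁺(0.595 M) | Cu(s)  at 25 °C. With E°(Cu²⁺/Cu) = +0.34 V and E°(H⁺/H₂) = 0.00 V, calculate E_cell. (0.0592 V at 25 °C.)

0.68 V

The Cu²⁺/Cu couple is the cathode, so E°_cell = 0.34 V; n = 2.
[H⁺] = 10^(−5.76) = 1.7 × 10^-6 M, and Q = [H⁺]^2 / ([Cu²⁺]·P(H₂)) = 2.73 × 10^-12.
E = E° − (0.0592/2) log Q = 0.34 − (0.0592/2)(-11.564) = 0.682 V.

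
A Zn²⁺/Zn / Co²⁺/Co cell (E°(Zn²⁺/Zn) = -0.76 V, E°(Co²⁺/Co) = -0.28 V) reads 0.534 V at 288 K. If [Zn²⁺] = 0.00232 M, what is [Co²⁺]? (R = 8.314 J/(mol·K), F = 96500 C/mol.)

From the Nernst equation, ln Q = nF(E° − E)/RT = 2×96500×(0.48 − 0.534)/(8.314×288) = -4.353, so Q = 0.0129.
With Q = [Zn²⁺]/[Co²⁺] and the known concentrations, [Co²⁺] in the denominator gives [Co²⁺] = 0.18 M.

0.18 M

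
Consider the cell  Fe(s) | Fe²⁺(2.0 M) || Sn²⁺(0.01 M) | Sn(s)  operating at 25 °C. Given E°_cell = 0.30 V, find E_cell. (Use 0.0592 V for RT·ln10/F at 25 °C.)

Balancing electrons gives n = 2; the reaction quotient is Q = [Fe²⁺]/[Sn²⁺] = 200.
At 25 °C, E = E° − (0.0592/n) log Q = 0.30 − (0.0592/2)(2.301) = 0.300 − 0.068 = 0.232 V.

0.232 V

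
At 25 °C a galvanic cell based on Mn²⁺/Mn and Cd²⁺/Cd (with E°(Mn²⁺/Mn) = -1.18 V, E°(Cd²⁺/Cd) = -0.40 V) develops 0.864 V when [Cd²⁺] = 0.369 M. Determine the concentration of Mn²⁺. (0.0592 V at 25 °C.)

5.4 × 10^-4 M

From the Nernst equation, log Q = n(E° − E)/0.0592 = 2(0.78 − 0.864)/0.0592 = -2.838, so Q = 0.00145.
With Q = [Mn²⁺]/[Cd²⁺] and the known concentrations, [Mn²⁺] in the numerator gives [Mn²⁺] = 5.4 × 10^-4 M.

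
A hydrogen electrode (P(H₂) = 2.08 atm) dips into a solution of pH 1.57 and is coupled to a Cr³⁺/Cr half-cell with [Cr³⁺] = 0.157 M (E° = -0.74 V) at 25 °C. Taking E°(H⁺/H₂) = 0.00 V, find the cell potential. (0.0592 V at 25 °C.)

The hydrogen couple is the cathode, so E°_cell = 0.74 V; n = 6.
[H⁺] = 10^(−1.57) = 0.027 M, and Q = [Cr³⁺]^2·P(H₂)^3 / [H⁺]^6 = 5.83 × 10^8.
E = E° − (0.0592/6) log Q = 0.74 − (0.0592/6)(8.766) = 0.654 V.

0.65 V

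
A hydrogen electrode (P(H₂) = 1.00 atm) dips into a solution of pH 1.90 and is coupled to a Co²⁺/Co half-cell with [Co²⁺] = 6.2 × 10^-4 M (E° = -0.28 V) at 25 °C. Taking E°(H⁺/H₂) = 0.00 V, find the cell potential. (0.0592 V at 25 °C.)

0.26 V

The hydrogen couple is the cathode, so E°_cell = 0.28 V; n = 2.
[H⁺] = 10^(−1.90) = 0.013 M, and Q = [Co²⁺]·P(H₂) / [H⁺]^2 = 3.91.
E = E° − (0.0592/2) log Q = 0.28 − (0.0592/2)(0.592) = 0.262 V.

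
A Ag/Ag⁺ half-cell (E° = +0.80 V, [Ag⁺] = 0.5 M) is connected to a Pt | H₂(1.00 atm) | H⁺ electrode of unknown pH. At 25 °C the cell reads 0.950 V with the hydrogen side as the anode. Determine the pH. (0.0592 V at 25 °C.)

pH = 2.83

E°_cell = 0.80 V and n = 2.
log Q = n(E° − E)/0.0592 = 2×(0.80 − 0.950)/0.0592 = -5.068.
With Q = [H⁺]^2 / ([Ag⁺]^2·P(H₂)), solving for [H⁺] gives log[H⁺] = -2.835, so pH = 2.83.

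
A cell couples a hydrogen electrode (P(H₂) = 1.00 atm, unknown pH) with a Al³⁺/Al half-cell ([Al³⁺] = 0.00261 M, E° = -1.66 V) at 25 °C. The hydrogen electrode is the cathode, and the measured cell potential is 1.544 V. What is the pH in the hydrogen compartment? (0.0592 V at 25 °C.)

pH = 2.82

E°_cell = 1.66 V and n = 6.
log Q = n(E° − E)/0.0592 = 6×(1.66 − 1.544)/0.0592 = 11.757.
With Q = [Al³⁺]^2·P(H₂)^3 / [H⁺]^6, solving for [H⁺] gives log[H⁺] = -2.821, so pH = 2.82.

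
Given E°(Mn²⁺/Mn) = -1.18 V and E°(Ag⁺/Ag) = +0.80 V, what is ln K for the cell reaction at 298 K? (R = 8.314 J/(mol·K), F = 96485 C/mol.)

ln K = 154.2

E°_cell = +0.80 − (-1.18) = 1.98 V, with n = 2 electrons transferred.
At equilibrium E = 0, so the Nernst equation gives ln K = nFE°/RT = (2)(96485)(1.98)/((8.314)(298)) = 154.22.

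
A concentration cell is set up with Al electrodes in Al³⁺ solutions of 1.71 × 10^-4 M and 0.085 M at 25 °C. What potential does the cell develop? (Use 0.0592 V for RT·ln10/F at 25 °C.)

Both half-cells are Al³⁺/Al, so E°_cell = 0. The concentrated side is the cathode; the cell reaction moves Al³⁺ from high to low concentration with n = 3.
Q = [Al³⁺]_dilute/[Al³⁺]_conc = 1.71 × 10^-4/0.085 = 0.00201.
E = 0 − (0.0592/3) log Q = −(0.0592/3)(-2.696) = 0.0532 V.

0.053 V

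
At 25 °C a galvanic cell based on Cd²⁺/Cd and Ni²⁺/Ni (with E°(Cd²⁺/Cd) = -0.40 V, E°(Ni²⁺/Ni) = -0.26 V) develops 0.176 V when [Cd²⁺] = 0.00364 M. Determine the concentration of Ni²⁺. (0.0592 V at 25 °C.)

0.06 M

From the Nernst equation, log Q = n(E° − E)/0.0592 = 2(0.14 − 0.176)/0.0592 = -1.216, so Q = 0.0608.
With Q = [Cd²⁺]/[Ni²⁺] and the known concentrations, [Ni²⁺] in the denominator gives [Ni²⁺] = 0.06 M.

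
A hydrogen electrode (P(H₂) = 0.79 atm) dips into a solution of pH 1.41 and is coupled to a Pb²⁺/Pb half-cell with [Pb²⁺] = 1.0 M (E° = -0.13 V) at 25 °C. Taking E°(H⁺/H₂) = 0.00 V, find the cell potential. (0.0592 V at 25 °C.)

0.050 V

The hydrogen couple is the cathode, so E°_cell = 0.13 V; n = 2.
[H⁺] = 10^(−1.41) = 0.039 M, and Q = [Pb²⁺]·P(H₂) / [H⁺]^2 = 522.
E = E° − (0.0592/2) log Q = 0.13 − (0.0592/2)(2.718) = 0.050 V.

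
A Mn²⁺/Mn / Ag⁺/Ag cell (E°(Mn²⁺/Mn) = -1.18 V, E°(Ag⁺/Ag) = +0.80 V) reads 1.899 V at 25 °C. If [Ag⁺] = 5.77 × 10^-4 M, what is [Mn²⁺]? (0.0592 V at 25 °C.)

1.8 × 10^-4 M

From the Nernst equation, log Q = n(E° − E)/0.0592 = 2(1.98 − 1.899)/0.0592 = 2.736, so Q = 545.
With Q = [Mn²⁺]/[Ag⁺]^2 and the known concentrations, [Mn²⁺] in the numerator gives [Mn²⁺] = 1.8 × 10^-4 M.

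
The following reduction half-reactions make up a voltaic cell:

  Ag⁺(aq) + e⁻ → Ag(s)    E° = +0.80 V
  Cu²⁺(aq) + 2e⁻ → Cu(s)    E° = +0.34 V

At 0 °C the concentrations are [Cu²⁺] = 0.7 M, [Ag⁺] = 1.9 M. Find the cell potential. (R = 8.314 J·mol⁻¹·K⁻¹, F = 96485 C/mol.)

The Ag⁺/Ag couple has the higher reduction potential and acts as the cathode, so E°_cell = +0.80 − (+0.34) = 0.46 V.
Balancing electrons gives n = 2; the reaction quotient is Q = [Cu²⁺]/[Ag⁺]^2 = 0.194.
E = E° − (RT/nF) ln Q = 0.46 − (8.314×273)/(2×96485) × (-1.640) = 0.460 + 0.019 = 0.479 V.

0.479 V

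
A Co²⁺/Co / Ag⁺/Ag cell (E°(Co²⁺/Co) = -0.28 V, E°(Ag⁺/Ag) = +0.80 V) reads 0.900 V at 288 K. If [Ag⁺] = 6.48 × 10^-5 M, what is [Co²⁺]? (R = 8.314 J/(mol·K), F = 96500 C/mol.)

0.0084 M

From the Nernst equation, ln Q = nF(E° − E)/RT = 2×96500×(1.08 − 0.900)/(8.314×288) = 14.509, so Q = 2 × 10^6.
With Q = [Co²⁺]/[Ag⁺]^2 and the known concentrations, [Co²⁺] in the numerator gives [Co²⁺] = 0.0084 M.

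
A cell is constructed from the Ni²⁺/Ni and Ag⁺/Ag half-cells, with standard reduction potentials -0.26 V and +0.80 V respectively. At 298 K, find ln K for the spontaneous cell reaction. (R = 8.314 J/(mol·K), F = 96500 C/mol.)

ln K = 82.6

E°_cell = +0.80 − (-0.26) = 1.06 V, with n = 2 electrons transferred.
At equilibrium E = 0, so the Nernst equation gives ln K = nFE°/RT = (2)(96500)(1.06)/((8.314)(298)) = 82.57.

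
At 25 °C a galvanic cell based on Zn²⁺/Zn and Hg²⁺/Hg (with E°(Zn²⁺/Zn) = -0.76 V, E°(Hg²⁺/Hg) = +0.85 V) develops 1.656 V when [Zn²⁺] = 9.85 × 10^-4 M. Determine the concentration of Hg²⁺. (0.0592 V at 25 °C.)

From the Nernst equation, log Q = n(E° − E)/0.0592 = 2(1.61 − 1.656)/0.0592 = -1.554, so Q = 0.0279.
With Q = [Zn²⁺]/[Hg²⁺] and the known concentrations, [Hg²⁺] in the denominator gives [Hg²⁺] = 0.035 M.

0.035 M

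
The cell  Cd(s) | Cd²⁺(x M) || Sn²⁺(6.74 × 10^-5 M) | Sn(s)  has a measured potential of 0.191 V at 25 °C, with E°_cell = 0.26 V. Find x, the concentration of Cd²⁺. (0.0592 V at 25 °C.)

From the Nernst equation, log Q = n(E° − E)/0.0592 = 2(0.26 − 0.191)/0.0592 = 2.331, so Q = 214.
With Q = [Cd²⁺]/[Sn²⁺] and the known concentrations, [Cd²⁺] in the numerator gives [Cd²⁺] = 0.014 M.

0.014 M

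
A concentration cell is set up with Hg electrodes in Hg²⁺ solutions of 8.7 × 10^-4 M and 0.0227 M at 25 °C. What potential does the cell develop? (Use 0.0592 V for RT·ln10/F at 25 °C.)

0.042 V

Both half-cells are Hg²⁺/Hg, so E°_cell = 0. The concentrated side is the cathode; the cell reaction moves Hg²⁺ from high to low concentration with n = 2.
Q = [Hg²⁺]_dilute/[Hg²⁺]_conc = 8.7 × 10^-4/0.0227 = 0.0383.
E = 0 − (0.0592/2) log Q = −(0.0592/2)(-1.417) = 0.0419 V.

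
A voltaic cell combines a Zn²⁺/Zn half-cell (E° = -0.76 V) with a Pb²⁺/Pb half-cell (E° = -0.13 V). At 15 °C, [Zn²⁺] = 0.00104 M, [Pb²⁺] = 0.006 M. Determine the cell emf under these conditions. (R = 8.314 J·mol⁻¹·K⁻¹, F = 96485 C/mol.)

0.652 V

The Pb²⁺/Pb couple has the higher reduction potential and acts as the cathode, so E°_cell = -0.13 − (-0.76) = 0.63 V.
Balancing electrons gives n = 2; the reaction quotient is Q = [Zn²⁺]/[Pb²⁺] = 0.173.
E = E° − (RT/nF) ln Q = 0.63 − (8.314×288)/(2×96485) × (-1.753) = 0.630 + 0.022 = 0.652 V.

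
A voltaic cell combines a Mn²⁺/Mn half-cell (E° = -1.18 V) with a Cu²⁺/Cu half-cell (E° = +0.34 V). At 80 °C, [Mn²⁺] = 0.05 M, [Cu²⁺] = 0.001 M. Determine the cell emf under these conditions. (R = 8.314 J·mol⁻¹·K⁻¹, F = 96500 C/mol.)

1.46 V

The Cu²⁺/Cu couple has the higher reduction potential and acts as the cathode, so E°_cell = +0.34 − (-1.18) = 1.52 V.
Balancing electrons gives n = 2; the reaction quotient is Q = [Mn²⁺]/[Cu²⁺] = 50.0.
E = E° − (RT/nF) ln Q = 1.52 − (8.314×353)/(2×96500) × (3.912) = 1.520 − 0.059 = 1.461 V.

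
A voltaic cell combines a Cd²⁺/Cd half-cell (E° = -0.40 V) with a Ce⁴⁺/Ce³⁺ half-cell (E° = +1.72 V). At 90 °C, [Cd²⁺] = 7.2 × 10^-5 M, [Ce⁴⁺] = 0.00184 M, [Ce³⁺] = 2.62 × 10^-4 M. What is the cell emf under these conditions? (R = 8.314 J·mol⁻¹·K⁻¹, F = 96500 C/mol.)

The Ce⁴⁺/Ce³⁺ couple has the higher reduction potential and acts as the cathode, so E°_cell = +1.72 − (-0.40) = 2.12 V.
Balancing electrons gives n = 2; the reaction quotient is Q = [Cd²⁺]·[Ce³⁺]^2/[Ce⁴⁺]^2 = 1.46 × 10^-6.
E = E° − (RT/nF) ln Q = 2.12 − (8.314×363)/(2×96500) × (-13.437) = 2.120 + 0.210 = 2.330 V.

2.33 V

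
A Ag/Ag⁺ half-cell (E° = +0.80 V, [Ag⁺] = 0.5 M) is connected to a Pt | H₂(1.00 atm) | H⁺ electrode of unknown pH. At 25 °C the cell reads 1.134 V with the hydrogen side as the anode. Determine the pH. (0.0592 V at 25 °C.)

E°_cell = 0.80 V and n = 2.
log Q = n(E° − E)/0.0592 = 2×(0.80 − 1.134)/0.0592 = -11.284.
With Q = [H⁺]^2 / ([Ag⁺]^2·P(H₂)), solving for [H⁺] gives log[H⁺] = -5.943, so pH = 5.94.

pH = 5.94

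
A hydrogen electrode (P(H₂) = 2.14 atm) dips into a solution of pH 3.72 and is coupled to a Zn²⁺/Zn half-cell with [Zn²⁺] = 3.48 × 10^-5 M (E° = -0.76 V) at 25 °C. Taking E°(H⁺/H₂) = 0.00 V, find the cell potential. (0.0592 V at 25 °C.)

The hydrogen couple is the cathode, so E°_cell = 0.76 V; n = 2.
[H⁺] = 10^(−3.72) = 1.9 × 10^-4 M, and Q = [Zn²⁺]·P(H₂) / [H⁺]^2 = 2050.
E = E° − (0.0592/2) log Q = 0.76 − (0.0592/2)(3.312) = 0.662 V.

0.66 V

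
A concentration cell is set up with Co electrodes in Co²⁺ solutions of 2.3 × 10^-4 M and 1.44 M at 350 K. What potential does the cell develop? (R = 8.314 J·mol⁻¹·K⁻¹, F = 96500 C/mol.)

Both half-cells are Co²⁺/Co, so E°_cell = 0. The concentrated side is the cathode; the cell reaction moves Co²⁺ from high to low concentration with n = 2.
Q = [Co²⁺]_dilute/[Co²⁺]_conc = 2.3 × 10^-4/1.44 = 1.6 × 10^-4.
E = 0 − (RT/nF) ln Q = −((8.314×350)/(2×96500))(-8.742) = 0.1318 V.

0.13 V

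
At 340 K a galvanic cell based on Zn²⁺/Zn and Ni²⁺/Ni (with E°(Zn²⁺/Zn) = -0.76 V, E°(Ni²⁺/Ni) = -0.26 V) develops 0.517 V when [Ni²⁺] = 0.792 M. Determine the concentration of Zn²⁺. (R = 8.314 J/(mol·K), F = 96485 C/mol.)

0.25 M

From the Nernst equation, ln Q = nF(E° − E)/RT = 2×96485×(0.50 − 0.517)/(8.314×340) = -1.161, so Q = 0.313.
With Q = [Zn²⁺]/[Ni²⁺] and the known concentrations, [Zn²⁺] in the numerator gives [Zn²⁺] = 0.25 M.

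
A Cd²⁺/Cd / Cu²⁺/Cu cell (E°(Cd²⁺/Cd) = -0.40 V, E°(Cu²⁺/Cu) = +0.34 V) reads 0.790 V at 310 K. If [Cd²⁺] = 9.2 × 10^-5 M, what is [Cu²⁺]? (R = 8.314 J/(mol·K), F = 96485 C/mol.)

0.0039 M

From the Nernst equation, ln Q = nF(E° − E)/RT = 2×96485×(0.74 − 0.790)/(8.314×310) = -3.744, so Q = 0.0237.
With Q = [Cd²⁺]/[Cu²⁺] and the known concentrations, [Cu²⁺] in the denominator gives [Cu²⁺] = 0.0039 M.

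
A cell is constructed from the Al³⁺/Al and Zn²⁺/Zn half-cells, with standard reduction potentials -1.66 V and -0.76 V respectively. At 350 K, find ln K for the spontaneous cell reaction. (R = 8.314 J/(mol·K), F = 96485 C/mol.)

E°_cell = -0.76 − (-1.66) = 0.90 V, with n = 6 electrons transferred.
At equilibrium E = 0, so the Nernst equation gives ln K = nFE°/RT = (6)(96485)(0.90)/((8.314)(350)) = 179.05.

ln K = 179.1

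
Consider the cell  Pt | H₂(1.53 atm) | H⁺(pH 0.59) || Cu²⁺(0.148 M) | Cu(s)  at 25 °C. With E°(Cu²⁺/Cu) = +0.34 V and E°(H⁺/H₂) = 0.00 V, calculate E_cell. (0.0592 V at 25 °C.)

The Cu²⁺/Cu couple is the cathode, so E°_cell = 0.34 V; n = 2.
[H⁺] = 10^(−0.59) = 0.26 M, and Q = [H⁺]^2 / ([Cu²⁺]·P(H₂)) = 0.292.
E = E° − (0.0592/2) log Q = 0.34 − (0.0592/2)(-0.535) = 0.356 V.

0.36 V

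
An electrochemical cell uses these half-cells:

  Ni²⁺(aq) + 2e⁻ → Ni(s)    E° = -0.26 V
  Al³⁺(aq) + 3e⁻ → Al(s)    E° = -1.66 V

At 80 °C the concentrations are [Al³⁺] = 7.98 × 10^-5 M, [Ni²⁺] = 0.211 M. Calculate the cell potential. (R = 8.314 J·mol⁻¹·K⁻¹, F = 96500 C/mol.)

1.47 V

The Ni²⁺/Ni couple has the higher reduction potential and acts as the cathode, so E°_cell = -0.26 − (-1.66) = 1.40 V.
Balancing electrons gives n = 6; the reaction quotient is Q = [Al³⁺]^2/[Ni²⁺]^3 = 6.78 × 10^-7.
E = E° − (RT/nF) ln Q = 1.40 − (8.314×353)/(6×96500) × (-14.204) = 1.400 + 0.072 = 1.472 V.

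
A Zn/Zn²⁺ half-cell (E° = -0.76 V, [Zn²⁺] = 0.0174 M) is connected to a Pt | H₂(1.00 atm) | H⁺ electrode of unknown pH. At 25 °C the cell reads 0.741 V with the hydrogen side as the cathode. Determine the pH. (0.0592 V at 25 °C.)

pH = 1.20

E°_cell = 0.76 V and n = 2.
log Q = n(E° − E)/0.0592 = 2×(0.76 − 0.741)/0.0592 = 0.642.
With Q = [Zn²⁺]·P(H₂) / [H⁺]^2, solving for [H⁺] gives log[H⁺] = -1.201, so pH = 1.20.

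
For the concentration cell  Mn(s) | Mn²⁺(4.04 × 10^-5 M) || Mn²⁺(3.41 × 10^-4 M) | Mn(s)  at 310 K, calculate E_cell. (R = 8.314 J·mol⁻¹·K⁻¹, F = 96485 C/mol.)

Both half-cells are Mn²⁺/Mn, so E°_cell = 0. The concentrated side is the cathode; the cell reaction moves Mn²⁺ from high to low concentration with n = 2.
Q = [Mn²⁺]_dilute/[Mn²⁺]_conc = 4.04 × 10^-5/3.41 × 10^-4 = 0.118.
E = 0 − (RT/nF) ln Q = −((8.314×310)/(2×96485))(-2.133) = 0.0285 V.

0.028 V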